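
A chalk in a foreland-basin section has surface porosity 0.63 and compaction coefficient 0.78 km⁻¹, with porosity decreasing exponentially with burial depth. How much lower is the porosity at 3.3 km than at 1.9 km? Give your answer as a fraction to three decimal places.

n(1.9) = 0.63·e^(−0.78×1.9) = 0.1431
n(3.3) = 0.63·e^(−0.78×3.3) = 0.0480
Δn = 0.1431 − 0.0480 = 0.0951

0.095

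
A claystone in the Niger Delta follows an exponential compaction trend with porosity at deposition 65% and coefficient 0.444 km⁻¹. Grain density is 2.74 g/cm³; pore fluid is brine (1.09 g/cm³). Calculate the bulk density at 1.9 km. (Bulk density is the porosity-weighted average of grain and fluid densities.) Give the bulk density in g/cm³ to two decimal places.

2.28 g/cm³

Porosity at depth: phi = 0.65·exp(−0.444×1.9) = 0.65×0.4302 = 0.2796
Bulk density: ρ_b = (1−phi)ρ_g + phi·ρ_f = 0.7204×2.74 + 0.2796×1.09
       = 1.974 + 0.305 = 2.279 g/cm³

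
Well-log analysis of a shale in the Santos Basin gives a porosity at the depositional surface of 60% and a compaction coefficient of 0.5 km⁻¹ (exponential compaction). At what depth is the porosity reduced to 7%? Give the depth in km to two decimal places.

Invert Athy's law: Z = ln(n₀/n) / c
Z = ln(0.6/0.07) / 0.5 = ln(8.571) / 0.5 = 2.1484 / 0.5 = 4.297 km

4.30 km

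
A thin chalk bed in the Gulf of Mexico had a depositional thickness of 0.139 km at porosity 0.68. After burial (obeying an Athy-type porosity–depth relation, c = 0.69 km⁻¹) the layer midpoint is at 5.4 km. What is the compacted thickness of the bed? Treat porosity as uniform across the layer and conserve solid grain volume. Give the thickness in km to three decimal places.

Porosity at 5.4 km: φ = 0.68·exp(−0.69×5.4) = 0.0164
Solid-volume conservation: h(1−φ) = h₀(1−φ₀) ⇒ h = h₀·(1−φ₀)/(1−φ)
h = 0.139 × (1 − 0.68)/(1 − 0.0164) = 0.139 × 0.3253 = 0.0452 km

0.045 km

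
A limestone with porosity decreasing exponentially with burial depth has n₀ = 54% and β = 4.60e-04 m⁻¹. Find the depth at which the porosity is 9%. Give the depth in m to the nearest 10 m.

Working in km (1 km = 1000 m; β in km⁻¹ = β in m⁻¹ × 1000):
Invert Athy's law: z = ln(n₀/n) / β
z = ln(0.54/0.09) / 0.46 = ln(6) / 0.46 = 1.7918 / 0.46 = 3.895 km

3900 m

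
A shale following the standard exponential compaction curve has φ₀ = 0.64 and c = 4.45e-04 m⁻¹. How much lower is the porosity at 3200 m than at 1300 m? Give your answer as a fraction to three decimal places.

0.205

Working in km (1 km = 1000 m; c in km⁻¹ = c in m⁻¹ × 1000):
φ(1.3) = 0.64·e^(−0.445×1.3) = 0.3589
φ(3.2) = 0.64·e^(−0.445×3.2) = 0.1541
Δφ = 0.3589 − 0.1541 = 0.2048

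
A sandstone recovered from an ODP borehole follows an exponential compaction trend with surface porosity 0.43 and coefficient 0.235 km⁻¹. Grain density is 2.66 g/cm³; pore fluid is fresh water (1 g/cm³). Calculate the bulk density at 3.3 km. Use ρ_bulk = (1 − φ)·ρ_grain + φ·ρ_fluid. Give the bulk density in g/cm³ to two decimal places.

Porosity at depth: n = 0.43·exp(−0.235×3.3) = 0.43×0.4605 = 0.1980
Bulk density: ρ_b = (1−n)ρ_g + n·ρ_f = 0.8020×2.66 + 0.1980×1
       = 2.133 + 0.198 = 2.331 g/cm³

2.33 g/cm³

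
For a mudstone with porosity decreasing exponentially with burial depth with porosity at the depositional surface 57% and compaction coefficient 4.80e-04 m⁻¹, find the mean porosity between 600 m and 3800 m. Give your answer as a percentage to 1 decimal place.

Working in km (1 km = 1000 m; c in km⁻¹ = c in m⁻¹ × 1000):
⟨φ⟩ = (1/(d₂−d₁)) ∫ φ₀ e^(−cd) dd = φ₀·(e^(−c·d₁) − e^(−c·d₂)) / (c·(d₂−d₁))
e^(−0.48×0.6) = 0.7498; e^(−0.48×3.8) = 0.1614
⟨φ⟩ = 0.57 × (0.7498 − 0.1614) / (0.48 × 3.2) = 0.57 × 0.3831 = 0.2183

21.8%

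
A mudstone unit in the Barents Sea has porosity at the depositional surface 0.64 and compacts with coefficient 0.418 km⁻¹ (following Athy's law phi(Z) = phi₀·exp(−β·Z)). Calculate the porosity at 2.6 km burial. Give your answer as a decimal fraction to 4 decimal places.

0.2159

phi = phi₀·exp(−β·Z) = 0.64 × exp(−0.418 × 2.6) = 0.64 × exp(−1.087)
  = 0.64 × 0.3373 = 0.2159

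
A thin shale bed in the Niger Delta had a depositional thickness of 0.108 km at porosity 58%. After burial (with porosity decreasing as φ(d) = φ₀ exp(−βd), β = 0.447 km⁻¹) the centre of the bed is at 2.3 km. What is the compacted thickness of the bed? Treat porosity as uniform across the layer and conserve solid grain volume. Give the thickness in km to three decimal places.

Porosity at 2.3 km: φ = 0.58·exp(−0.447×2.3) = 0.2075
Solid-volume conservation: h(1−φ) = h₀(1−φ₀) ⇒ h = h₀·(1−φ₀)/(1−φ)
h = 0.108 × (1 − 0.58)/(1 − 0.2075) = 0.108 × 0.5299 = 0.0572 km

0.057 km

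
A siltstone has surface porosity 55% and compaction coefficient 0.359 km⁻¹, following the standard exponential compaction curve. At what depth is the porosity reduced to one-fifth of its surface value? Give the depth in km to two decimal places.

φ/φ₀ = 1/5 ⇒ exp(−c·Z) = 1/5 ⇒ Z = ln(5) / c
Z = 1.6094 / 0.359 = 4.483 km

4.48 km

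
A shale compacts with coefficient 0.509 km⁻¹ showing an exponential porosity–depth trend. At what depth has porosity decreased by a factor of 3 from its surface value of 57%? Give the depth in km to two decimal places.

2.16 km

phi/phi₀ = 1/3 ⇒ exp(−c·Z) = 1/3 ⇒ Z = ln(3) / c
Z = 1.0986 / 0.509 = 2.158 km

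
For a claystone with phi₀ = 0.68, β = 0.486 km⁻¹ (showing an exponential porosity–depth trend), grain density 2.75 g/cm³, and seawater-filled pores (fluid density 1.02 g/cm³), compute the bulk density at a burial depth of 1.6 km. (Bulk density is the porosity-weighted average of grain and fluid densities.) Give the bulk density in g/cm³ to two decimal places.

2.21 g/cm³

Porosity at depth: phi = 0.68·exp(−0.486×1.6) = 0.68×0.4595 = 0.3125
Bulk density: ρ_b = (1−phi)ρ_g + phi·ρ_f = 0.6875×2.75 + 0.3125×1.02
       = 1.891 + 0.319 = 2.209 g/cm³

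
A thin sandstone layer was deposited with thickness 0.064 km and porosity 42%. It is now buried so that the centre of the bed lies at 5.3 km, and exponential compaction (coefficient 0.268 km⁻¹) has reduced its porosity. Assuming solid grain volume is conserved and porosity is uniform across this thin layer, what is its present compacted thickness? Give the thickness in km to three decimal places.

0.041 km

Porosity at 5.3 km: φ = 0.42·exp(−0.268×5.3) = 0.1015
Solid-volume conservation: h(1−φ) = h₀(1−φ₀) ⇒ h = h₀·(1−φ₀)/(1−φ)
h = 0.064 × (1 − 0.42)/(1 − 0.1015) = 0.064 × 0.6455 = 0.0413 km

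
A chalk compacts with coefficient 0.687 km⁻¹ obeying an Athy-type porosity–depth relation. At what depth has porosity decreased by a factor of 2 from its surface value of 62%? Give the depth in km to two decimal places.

1.01 km

phi/phi₀ = 1/2 ⇒ exp(−k·z) = 1/2 ⇒ z = ln(2) / k
z = 0.6931 / 0.687 = 1.009 km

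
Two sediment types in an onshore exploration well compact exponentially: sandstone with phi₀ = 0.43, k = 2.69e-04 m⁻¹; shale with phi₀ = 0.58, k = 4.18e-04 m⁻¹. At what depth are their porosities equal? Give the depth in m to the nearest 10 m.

2010 m

Working in km (1 km = 1000 m; k in km⁻¹ = k in m⁻¹ × 1000):
Set phi₀ₐ e^(−kₐz) = phi₀ᵦ e^(−kᵦz) ⇒ ln(phi₀ₐ/phi₀ᵦ) = (kₐ − kᵦ)·z
z = ln(0.43/0.58) / (0.269 − 0.418) = -0.2992 / -0.149 = 2.008 km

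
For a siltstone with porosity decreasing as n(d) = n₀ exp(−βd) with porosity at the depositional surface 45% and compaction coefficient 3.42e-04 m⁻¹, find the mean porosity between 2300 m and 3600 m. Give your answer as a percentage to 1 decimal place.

16.5%

Working in km (1 km = 1000 m; β in km⁻¹ = β in m⁻¹ × 1000):
⟨n⟩ = (1/(d₂−d₁)) ∫ n₀ e^(−βd) dd = n₀·(e^(−β·d₁) − e^(−β·d₂)) / (β·(d₂−d₁))
e^(−0.342×2.3) = 0.4554; e^(−0.342×3.6) = 0.2919
⟨n⟩ = 0.45 × (0.4554 − 0.2919) / (0.342 × 1.3) = 0.45 × 0.3676 = 0.1654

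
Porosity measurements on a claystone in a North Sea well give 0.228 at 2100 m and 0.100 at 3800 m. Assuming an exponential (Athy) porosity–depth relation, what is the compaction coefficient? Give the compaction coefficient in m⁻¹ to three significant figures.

0.000485 m⁻¹

Working in km (1 km = 1000 m; c in km⁻¹ = c in m⁻¹ × 1000):
Athy: phi(d) = phi₀ e^(−cd) ⇒ phi₁/phi₂ = e^{c(d₂−d₁)} ⇒ c = ln(phi₁/phi₂)/(d₂−d₁)
c = ln(0.228/0.1) / (3.8 − 2.1) = ln(2.28) / 1.7 = 0.8242 / 1.7 = 0.4848 km⁻¹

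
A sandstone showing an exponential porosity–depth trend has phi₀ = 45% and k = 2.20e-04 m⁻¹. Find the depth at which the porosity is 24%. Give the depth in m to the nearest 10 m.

Working in km (1 km = 1000 m; k in km⁻¹ = k in m⁻¹ × 1000):
Invert Athy's law: d = ln(phi₀/phi) / k
d = ln(0.45/0.24) / 0.22 = ln(1.875) / 0.22 = 0.6286 / 0.22 = 2.857 km

2860 m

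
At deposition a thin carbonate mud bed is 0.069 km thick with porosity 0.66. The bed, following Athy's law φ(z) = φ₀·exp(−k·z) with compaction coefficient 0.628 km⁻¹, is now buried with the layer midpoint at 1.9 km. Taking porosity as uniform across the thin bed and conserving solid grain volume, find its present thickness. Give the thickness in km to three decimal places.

Porosity at 1.9 km: φ = 0.66·exp(−0.628×1.9) = 0.2001
Solid-volume conservation: h(1−φ) = h₀(1−φ₀) ⇒ h = h₀·(1−φ₀)/(1−φ)
h = 0.069 × (1 − 0.66)/(1 − 0.2001) = 0.069 × 0.4251 = 0.0293 km

0.029 km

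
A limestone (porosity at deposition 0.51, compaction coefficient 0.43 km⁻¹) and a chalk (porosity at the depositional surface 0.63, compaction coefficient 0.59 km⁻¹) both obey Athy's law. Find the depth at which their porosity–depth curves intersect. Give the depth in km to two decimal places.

1.32 km

Set n₀ₐ e^(−βₐd) = n₀ᵦ e^(−βᵦd) ⇒ ln(n₀ₐ/n₀ᵦ) = (βₐ − βᵦ)·d
d = ln(0.51/0.63) / (0.43 − 0.59) = -0.2113 / -0.16 = 1.321 km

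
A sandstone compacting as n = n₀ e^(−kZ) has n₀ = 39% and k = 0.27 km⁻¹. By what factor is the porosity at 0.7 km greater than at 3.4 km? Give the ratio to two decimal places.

2.07

n(Z₁)/n(Z₂) = e^(−k·Z₁)/e^(−k·Z₂) = e^{k(Z₂−Z₁)}
= exp(0.27 × 2.7) = exp(0.729) = 2.0730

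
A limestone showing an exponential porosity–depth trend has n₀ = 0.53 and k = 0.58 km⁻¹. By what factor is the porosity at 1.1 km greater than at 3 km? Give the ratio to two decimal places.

n(d₁)/n(d₂) = e^(−k·d₁)/e^(−k·d₂) = e^{k(d₂−d₁)}
= exp(0.58 × 1.9) = exp(1.102) = 3.0102

3.01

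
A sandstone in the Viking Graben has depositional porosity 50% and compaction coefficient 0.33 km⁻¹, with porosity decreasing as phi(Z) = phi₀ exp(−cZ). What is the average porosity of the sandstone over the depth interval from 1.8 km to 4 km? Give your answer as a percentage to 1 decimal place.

19.6%

⟨phi⟩ = (1/(Z₂−Z₁)) ∫ phi₀ e^(−cZ) dZ = phi₀·(e^(−c·Z₁) − e^(−c·Z₂)) / (c·(Z₂−Z₁))
e^(−0.33×1.8) = 0.5521; e^(−0.33×4) = 0.2671
⟨phi⟩ = 0.5 × (0.5521 − 0.2671) / (0.33 × 2.2) = 0.5 × 0.3925 = 0.1963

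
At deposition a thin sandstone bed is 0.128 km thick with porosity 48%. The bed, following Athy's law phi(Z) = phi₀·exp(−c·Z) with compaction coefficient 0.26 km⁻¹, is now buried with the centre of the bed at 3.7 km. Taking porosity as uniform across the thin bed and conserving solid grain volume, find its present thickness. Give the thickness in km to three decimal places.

0.082 km

Porosity at 3.7 km: phi = 0.48·exp(−0.26×3.7) = 0.1834
Solid-volume conservation: h(1−phi) = h₀(1−phi₀) ⇒ h = h₀·(1−phi₀)/(1−phi)
h = 0.128 × (1 − 0.48)/(1 − 0.1834) = 0.128 × 0.6368 = 0.0815 km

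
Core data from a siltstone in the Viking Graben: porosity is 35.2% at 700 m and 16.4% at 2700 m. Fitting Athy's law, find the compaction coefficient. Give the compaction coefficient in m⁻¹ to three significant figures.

0.000382 m⁻¹

Working in km (1 km = 1000 m; β in km⁻¹ = β in m⁻¹ × 1000):
Athy: phi(d) = phi₀ e^(−βd) ⇒ phi₁/phi₂ = e^{β(d₂−d₁)} ⇒ β = ln(phi₁/phi₂)/(d₂−d₁)
β = ln(0.352/0.164) / (2.7 − 0.7) = ln(2.146) / 2 = 0.7638 / 2 = 0.3819 km⁻¹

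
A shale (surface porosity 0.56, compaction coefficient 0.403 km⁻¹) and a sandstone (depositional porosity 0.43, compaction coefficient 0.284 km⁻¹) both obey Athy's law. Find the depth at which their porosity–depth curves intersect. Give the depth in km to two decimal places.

Set phi₀ₐ e^(−cₐZ) = phi₀ᵦ e^(−cᵦZ) ⇒ ln(phi₀ₐ/phi₀ᵦ) = (cₐ − cᵦ)·Z
Z = ln(0.56/0.43) / (0.403 − 0.284) = 0.2642 / 0.119 = 2.220 km

2.22 km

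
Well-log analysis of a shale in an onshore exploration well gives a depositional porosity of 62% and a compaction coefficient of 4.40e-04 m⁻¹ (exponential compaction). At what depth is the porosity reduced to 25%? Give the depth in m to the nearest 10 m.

2060 m

Working in km (1 km = 1000 m; k in km⁻¹ = k in m⁻¹ × 1000):
Invert Athy's law: Z = ln(φ₀/φ) / k
Z = ln(0.62/0.25) / 0.44 = ln(2.48) / 0.44 = 0.9083 / 0.44 = 2.064 km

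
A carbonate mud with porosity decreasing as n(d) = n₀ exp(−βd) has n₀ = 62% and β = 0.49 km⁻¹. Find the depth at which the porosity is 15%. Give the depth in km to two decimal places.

2.90 km

Invert Athy's law: d = ln(n₀/n) / β
d = ln(0.62/0.15) / 0.49 = ln(4.133) / 0.49 = 1.4191 / 0.49 = 2.896 km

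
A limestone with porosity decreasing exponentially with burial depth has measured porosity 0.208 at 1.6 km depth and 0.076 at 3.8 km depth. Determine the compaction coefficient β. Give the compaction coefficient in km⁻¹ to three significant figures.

0.458 km⁻¹

Athy: φ(Z) = φ₀ e^(−βZ) ⇒ φ₁/φ₂ = e^{β(Z₂−Z₁)} ⇒ β = ln(φ₁/φ₂)/(Z₂−Z₁)
β = ln(0.208/0.076) / (3.8 − 1.6) = ln(2.737) / 2.2 = 1.0068 / 2.2 = 0.4576 km⁻¹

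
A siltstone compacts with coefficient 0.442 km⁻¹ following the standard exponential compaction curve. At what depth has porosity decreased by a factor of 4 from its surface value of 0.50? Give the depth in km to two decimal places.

phi/phi₀ = 1/4 ⇒ exp(−β·z) = 1/4 ⇒ z = ln(4) / β
z = 1.3863 / 0.442 = 3.136 km

3.14 km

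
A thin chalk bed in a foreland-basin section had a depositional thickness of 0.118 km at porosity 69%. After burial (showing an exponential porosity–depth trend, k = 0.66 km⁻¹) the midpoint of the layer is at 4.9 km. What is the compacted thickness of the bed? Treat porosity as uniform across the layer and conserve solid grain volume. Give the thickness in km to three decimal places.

Porosity at 4.9 km: phi = 0.69·exp(−0.66×4.9) = 0.0272
Solid-volume conservation: h(1−phi) = h₀(1−phi₀) ⇒ h = h₀·(1−phi₀)/(1−phi)
h = 0.118 × (1 − 0.69)/(1 − 0.0272) = 0.118 × 0.3187 = 0.0376 km

0.038 km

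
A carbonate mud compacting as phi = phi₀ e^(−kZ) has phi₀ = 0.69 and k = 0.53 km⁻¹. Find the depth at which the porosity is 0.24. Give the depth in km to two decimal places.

1.99 km

Invert Athy's law: Z = ln(phi₀/phi) / k
Z = ln(0.69/0.24) / 0.53 = ln(2.875) / 0.53 = 1.0561 / 0.53 = 1.993 km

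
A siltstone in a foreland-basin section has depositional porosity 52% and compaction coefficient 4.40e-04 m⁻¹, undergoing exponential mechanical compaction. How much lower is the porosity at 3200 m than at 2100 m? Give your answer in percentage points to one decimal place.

7.9 percentage points

Working in km (1 km = 1000 m; c in km⁻¹ = c in m⁻¹ × 1000):
phi(2.1) = 0.52·e^(−0.44×2.1) = 0.2064
phi(3.2) = 0.52·e^(−0.44×3.2) = 0.1272
Δphi = 0.2064 − 0.1272 = 0.0792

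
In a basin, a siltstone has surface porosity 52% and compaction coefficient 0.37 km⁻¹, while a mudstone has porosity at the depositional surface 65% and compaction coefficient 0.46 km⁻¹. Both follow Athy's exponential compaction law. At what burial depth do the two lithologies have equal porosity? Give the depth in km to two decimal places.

2.48 km

Set φ₀ₐ e^(−kₐz) = φ₀ᵦ e^(−kᵦz) ⇒ ln(φ₀ₐ/φ₀ᵦ) = (kₐ − kᵦ)·z
z = ln(0.52/0.65) / (0.37 − 0.46) = -0.2231 / -0.09 = 2.479 km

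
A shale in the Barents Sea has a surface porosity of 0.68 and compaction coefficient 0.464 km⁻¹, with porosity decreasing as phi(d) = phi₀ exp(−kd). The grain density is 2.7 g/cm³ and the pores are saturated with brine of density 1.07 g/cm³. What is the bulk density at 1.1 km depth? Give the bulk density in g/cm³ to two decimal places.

Porosity at depth: phi = 0.68·exp(−0.464×1.1) = 0.68×0.6003 = 0.4082
Bulk density: ρ_b = (1−phi)ρ_g + phi·ρ_f = 0.5918×2.7 + 0.4082×1.07
       = 1.598 + 0.437 = 2.035 g/cm³

2.03 g/cm³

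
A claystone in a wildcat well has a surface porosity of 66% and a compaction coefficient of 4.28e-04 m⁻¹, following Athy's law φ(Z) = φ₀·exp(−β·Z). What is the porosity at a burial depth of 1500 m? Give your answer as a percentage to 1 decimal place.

Working in km (1 km = 1000 m; β in km⁻¹ = β in m⁻¹ × 1000):
φ = φ₀·exp(−β·Z) = 0.66 × exp(−0.428 × 1.5) = 0.66 × exp(−0.642)
  = 0.66 × 0.5262 = 0.3473

34.7%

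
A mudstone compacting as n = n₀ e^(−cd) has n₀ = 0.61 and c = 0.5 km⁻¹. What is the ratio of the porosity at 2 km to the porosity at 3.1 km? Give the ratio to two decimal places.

n(d₁)/n(d₂) = e^(−c·d₁)/e^(−c·d₂) = e^{c(d₂−d₁)}
= exp(0.5 × 1.1) = exp(0.55) = 1.7333

1.73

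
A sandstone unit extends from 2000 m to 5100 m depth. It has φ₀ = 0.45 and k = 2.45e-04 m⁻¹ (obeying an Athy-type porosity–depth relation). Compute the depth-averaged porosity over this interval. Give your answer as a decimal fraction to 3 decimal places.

0.193

Working in km (1 km = 1000 m; k in km⁻¹ = k in m⁻¹ × 1000):
⟨φ⟩ = (1/(z₂−z₁)) ∫ φ₀ e^(−kz) dz = φ₀·(e^(−k·z₁) − e^(−k·z₂)) / (k·(z₂−z₁))
e^(−0.245×2) = 0.6126; e^(−0.245×5.1) = 0.2866
⟨φ⟩ = 0.45 × (0.6126 − 0.2866) / (0.245 × 3.1) = 0.45 × 0.4292 = 0.1931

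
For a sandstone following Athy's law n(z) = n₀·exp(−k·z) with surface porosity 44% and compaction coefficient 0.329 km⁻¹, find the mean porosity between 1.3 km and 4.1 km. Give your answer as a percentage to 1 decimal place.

⟨n⟩ = (1/(z₂−z₁)) ∫ n₀ e^(−kz) dz = n₀·(e^(−k·z₁) − e^(−k·z₂)) / (k·(z₂−z₁))
e^(−0.329×1.3) = 0.6520; e^(−0.329×4.1) = 0.2595
⟨n⟩ = 0.44 × (0.6520 − 0.2595) / (0.329 × 2.8) = 0.44 × 0.4261 = 0.1875

18.7%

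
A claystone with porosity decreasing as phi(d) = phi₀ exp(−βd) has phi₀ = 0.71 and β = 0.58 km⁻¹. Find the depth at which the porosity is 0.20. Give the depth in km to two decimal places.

2.18 km

Invert Athy's law: d = ln(phi₀/phi) / β
d = ln(0.71/0.2) / 0.58 = ln(3.55) / 0.58 = 1.2669 / 0.58 = 2.184 km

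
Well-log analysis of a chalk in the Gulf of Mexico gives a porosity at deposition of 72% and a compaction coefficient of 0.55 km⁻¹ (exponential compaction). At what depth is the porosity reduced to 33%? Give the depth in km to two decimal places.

1.42 km

Invert Athy's law: z = ln(n₀/n) / c
z = ln(0.72/0.33) / 0.55 = ln(2.182) / 0.55 = 0.7802 / 0.55 = 1.418 km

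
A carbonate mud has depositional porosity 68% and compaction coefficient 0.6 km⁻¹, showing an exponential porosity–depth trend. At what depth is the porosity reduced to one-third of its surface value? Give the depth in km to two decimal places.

n/n₀ = 1/3 ⇒ exp(−c·Z) = 1/3 ⇒ Z = ln(3) / c
Z = 1.0986 / 0.6 = 1.831 km

1.83 km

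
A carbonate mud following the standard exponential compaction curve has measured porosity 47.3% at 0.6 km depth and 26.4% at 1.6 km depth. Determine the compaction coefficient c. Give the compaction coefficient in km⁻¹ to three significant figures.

Athy: phi(z) = phi₀ e^(−cz) ⇒ phi₁/phi₂ = e^{c(z₂−z₁)} ⇒ c = ln(phi₁/phi₂)/(z₂−z₁)
c = ln(0.473/0.264) / (1.6 − 0.6) = ln(1.792) / 1 = 0.5831 / 1 = 0.5831 km⁻¹

0.583 km⁻¹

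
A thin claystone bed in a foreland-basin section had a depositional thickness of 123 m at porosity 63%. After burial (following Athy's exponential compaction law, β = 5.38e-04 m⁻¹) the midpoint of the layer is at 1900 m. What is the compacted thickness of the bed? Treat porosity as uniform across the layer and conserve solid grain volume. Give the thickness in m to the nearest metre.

59 m

Working in km (1 km = 1000 m; β in km⁻¹ = β in m⁻¹ × 1000):
Porosity at 1.9 km: φ = 0.63·exp(−0.538×1.9) = 0.2267
Solid-volume conservation: h(1−φ) = h₀(1−φ₀) ⇒ h = h₀·(1−φ₀)/(1−φ)
h = 0.123 × (1 − 0.63)/(1 − 0.2267) = 0.123 × 0.4785 = 0.0588 km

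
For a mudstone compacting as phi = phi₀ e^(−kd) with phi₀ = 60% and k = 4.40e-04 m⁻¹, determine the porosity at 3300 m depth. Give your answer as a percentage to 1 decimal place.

Working in km (1 km = 1000 m; k in km⁻¹ = k in m⁻¹ × 1000):
phi = phi₀·exp(−k·d) = 0.6 × exp(−0.44 × 3.3) = 0.6 × exp(−1.452)
  = 0.6 × 0.2341 = 0.1405

14.0%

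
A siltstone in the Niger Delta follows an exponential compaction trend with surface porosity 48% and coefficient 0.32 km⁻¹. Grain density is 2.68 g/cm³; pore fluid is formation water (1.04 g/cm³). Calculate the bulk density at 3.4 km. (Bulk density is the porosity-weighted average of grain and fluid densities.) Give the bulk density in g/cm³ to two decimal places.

2.41 g/cm³

Porosity at depth: φ = 0.48·exp(−0.32×3.4) = 0.48×0.3369 = 0.1617
Bulk density: ρ_b = (1−φ)ρ_g + φ·ρ_f = 0.8383×2.68 + 0.1617×1.04
       = 2.247 + 0.168 = 2.415 g/cm³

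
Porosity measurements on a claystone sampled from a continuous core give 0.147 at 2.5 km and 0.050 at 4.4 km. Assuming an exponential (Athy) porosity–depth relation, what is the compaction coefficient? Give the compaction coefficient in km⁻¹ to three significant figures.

Athy: φ(d) = φ₀ e^(−βd) ⇒ φ₁/φ₂ = e^{β(d₂−d₁)} ⇒ β = ln(φ₁/φ₂)/(d₂−d₁)
β = ln(0.147/0.05) / (4.4 − 2.5) = ln(2.94) / 1.9 = 1.0784 / 1.9 = 0.5676 km⁻¹

0.568 km⁻¹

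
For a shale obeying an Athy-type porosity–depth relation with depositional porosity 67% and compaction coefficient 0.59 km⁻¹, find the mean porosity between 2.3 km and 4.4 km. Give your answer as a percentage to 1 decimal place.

⟨n⟩ = (1/(Z₂−Z₁)) ∫ n₀ e^(−kZ) dZ = n₀·(e^(−k·Z₁) − e^(−k·Z₂)) / (k·(Z₂−Z₁))
e^(−0.59×2.3) = 0.2574; e^(−0.59×4.4) = 0.0746
⟨n⟩ = 0.67 × (0.2574 − 0.0746) / (0.59 × 2.1) = 0.67 × 0.1476 = 0.0989

9.9%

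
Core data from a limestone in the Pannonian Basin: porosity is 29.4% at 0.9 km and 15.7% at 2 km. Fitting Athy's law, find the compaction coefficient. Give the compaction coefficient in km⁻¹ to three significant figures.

0.570 km⁻¹

Athy: n(Z) = n₀ e^(−kZ) ⇒ n₁/n₂ = e^{k(Z₂−Z₁)} ⇒ k = ln(n₁/n₂)/(Z₂−Z₁)
k = ln(0.294/0.157) / (2 − 0.9) = ln(1.873) / 1.1 = 0.6273 / 1.1 = 0.5703 km⁻¹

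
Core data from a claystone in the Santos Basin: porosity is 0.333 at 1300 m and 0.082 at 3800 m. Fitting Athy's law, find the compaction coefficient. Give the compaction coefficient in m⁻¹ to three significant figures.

0.000561 m⁻¹

Working in km (1 km = 1000 m; c in km⁻¹ = c in m⁻¹ × 1000):
Athy: phi(z) = phi₀ e^(−cz) ⇒ phi₁/phi₂ = e^{c(z₂−z₁)} ⇒ c = ln(phi₁/phi₂)/(z₂−z₁)
c = ln(0.333/0.082) / (3.8 − 1.3) = ln(4.061) / 2.5 = 1.4014 / 2.5 = 0.5606 km⁻¹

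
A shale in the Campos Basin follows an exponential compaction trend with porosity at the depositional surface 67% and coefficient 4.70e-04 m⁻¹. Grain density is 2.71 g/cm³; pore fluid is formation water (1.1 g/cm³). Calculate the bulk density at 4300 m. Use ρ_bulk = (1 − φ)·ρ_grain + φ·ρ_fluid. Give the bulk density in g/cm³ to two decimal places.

2.57 g/cm³

Working in km (1 km = 1000 m; β in km⁻¹ = β in m⁻¹ × 1000):
Porosity at depth: n = 0.67·exp(−0.47×4.3) = 0.67×0.1325 = 0.0888
Bulk density: ρ_b = (1−n)ρ_g + n·ρ_f = 0.9112×2.71 + 0.0888×1.1
       = 2.469 + 0.098 = 2.567 g/cm³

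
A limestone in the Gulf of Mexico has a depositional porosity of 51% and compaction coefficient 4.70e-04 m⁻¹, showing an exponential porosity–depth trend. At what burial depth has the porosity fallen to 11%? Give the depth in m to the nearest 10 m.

3260 m

Working in km (1 km = 1000 m; c in km⁻¹ = c in m⁻¹ × 1000):
Invert Athy's law: Z = ln(n₀/n) / c
Z = ln(0.51/0.11) / 0.47 = ln(4.636) / 0.47 = 1.5339 / 0.47 = 3.264 km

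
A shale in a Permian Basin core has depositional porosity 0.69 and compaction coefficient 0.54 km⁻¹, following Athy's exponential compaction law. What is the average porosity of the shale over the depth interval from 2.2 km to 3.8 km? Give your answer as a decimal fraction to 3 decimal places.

0.141

⟨phi⟩ = (1/(Z₂−Z₁)) ∫ phi₀ e^(−cZ) dZ = phi₀·(e^(−c·Z₁) − e^(−c·Z₂)) / (c·(Z₂−Z₁))
e^(−0.54×2.2) = 0.3048; e^(−0.54×3.8) = 0.1285
⟨phi⟩ = 0.69 × (0.3048 − 0.1285) / (0.54 × 1.6) = 0.69 × 0.2041 = 0.1408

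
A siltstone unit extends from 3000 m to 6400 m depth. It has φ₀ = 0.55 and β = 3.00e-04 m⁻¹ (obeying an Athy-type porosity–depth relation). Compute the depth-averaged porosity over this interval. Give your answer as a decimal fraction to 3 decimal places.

Working in km (1 km = 1000 m; β in km⁻¹ = β in m⁻¹ × 1000):
⟨φ⟩ = (1/(Z₂−Z₁)) ∫ φ₀ e^(−βZ) dZ = φ₀·(e^(−β·Z₁) − e^(−β·Z₂)) / (β·(Z₂−Z₁))
e^(−0.3×3) = 0.4066; e^(−0.3×6.4) = 0.1466
⟨φ⟩ = 0.55 × (0.4066 − 0.1466) / (0.3 × 3.4) = 0.55 × 0.2549 = 0.1402

0.140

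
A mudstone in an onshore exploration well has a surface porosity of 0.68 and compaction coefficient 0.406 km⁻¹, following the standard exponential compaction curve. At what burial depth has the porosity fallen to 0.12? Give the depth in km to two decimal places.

4.27 km

Invert Athy's law: d = ln(φ₀/φ) / β
d = ln(0.68/0.12) / 0.406 = ln(5.667) / 0.406 = 1.7346 / 0.406 = 4.272 km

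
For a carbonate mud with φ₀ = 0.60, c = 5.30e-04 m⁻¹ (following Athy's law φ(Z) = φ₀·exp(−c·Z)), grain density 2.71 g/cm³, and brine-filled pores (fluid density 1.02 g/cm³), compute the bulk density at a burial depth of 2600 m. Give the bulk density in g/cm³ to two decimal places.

2.45 g/cm³

Working in km (1 km = 1000 m; c in km⁻¹ = c in m⁻¹ × 1000):
Porosity at depth: φ = 0.6·exp(−0.53×2.6) = 0.6×0.2521 = 0.1512
Bulk density: ρ_b = (1−φ)ρ_g + φ·ρ_f = 0.8488×2.71 + 0.1512×1.02
       = 2.300 + 0.154 = 2.454 g/cm³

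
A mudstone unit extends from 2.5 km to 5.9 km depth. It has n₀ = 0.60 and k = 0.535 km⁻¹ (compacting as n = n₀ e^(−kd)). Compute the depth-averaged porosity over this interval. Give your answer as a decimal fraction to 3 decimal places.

0.073

⟨n⟩ = (1/(d₂−d₁)) ∫ n₀ e^(−kd) dd = n₀·(e^(−k·d₁) − e^(−k·d₂)) / (k·(d₂−d₁))
e^(−0.535×2.5) = 0.2625; e^(−0.535×5.9) = 0.0426
⟨n⟩ = 0.6 × (0.2625 − 0.0426) / (0.535 × 3.4) = 0.6 × 0.1209 = 0.0725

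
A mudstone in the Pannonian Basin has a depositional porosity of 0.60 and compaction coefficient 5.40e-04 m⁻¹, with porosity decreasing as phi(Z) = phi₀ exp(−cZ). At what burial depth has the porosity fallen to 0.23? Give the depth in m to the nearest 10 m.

Working in km (1 km = 1000 m; c in km⁻¹ = c in m⁻¹ × 1000):
Invert Athy's law: Z = ln(phi₀/phi) / c
Z = ln(0.6/0.23) / 0.54 = ln(2.609) / 0.54 = 0.9589 / 0.54 = 1.776 km

1780 m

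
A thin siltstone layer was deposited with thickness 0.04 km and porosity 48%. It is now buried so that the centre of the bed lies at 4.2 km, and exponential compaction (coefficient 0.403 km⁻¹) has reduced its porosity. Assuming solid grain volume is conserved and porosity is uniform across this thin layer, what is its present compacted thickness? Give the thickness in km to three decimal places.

0.023 km

Porosity at 4.2 km: φ = 0.48·exp(−0.403×4.2) = 0.0883
Solid-volume conservation: h(1−φ) = h₀(1−φ₀) ⇒ h = h₀·(1−φ₀)/(1−φ)
h = 0.04 × (1 − 0.48)/(1 − 0.0883) = 0.04 × 0.5704 = 0.0228 km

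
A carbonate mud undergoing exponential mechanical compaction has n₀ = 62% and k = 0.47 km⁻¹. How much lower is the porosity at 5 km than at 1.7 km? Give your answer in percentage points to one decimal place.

22.0 percentage points

n(1.7) = 0.62·e^(−0.47×1.7) = 0.2789
n(5) = 0.62·e^(−0.47×5) = 0.0591
Δn = 0.2789 − 0.0591 = 0.2197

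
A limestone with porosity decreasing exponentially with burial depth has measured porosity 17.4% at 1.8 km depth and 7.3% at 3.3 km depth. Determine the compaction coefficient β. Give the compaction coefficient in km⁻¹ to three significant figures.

Athy: phi(d) = phi₀ e^(−βd) ⇒ phi₁/phi₂ = e^{β(d₂−d₁)} ⇒ β = ln(phi₁/phi₂)/(d₂−d₁)
β = ln(0.174/0.073) / (3.3 − 1.8) = ln(2.384) / 1.5 = 0.8686 / 1.5 = 0.5791 km⁻¹

0.579 km⁻¹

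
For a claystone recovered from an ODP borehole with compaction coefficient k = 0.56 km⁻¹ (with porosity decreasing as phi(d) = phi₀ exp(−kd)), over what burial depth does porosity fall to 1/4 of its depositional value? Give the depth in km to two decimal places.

phi/phi₀ = 1/4 ⇒ exp(−k·d) = 1/4 ⇒ d = ln(4) / k
d = 1.3863 / 0.56 = 2.476 km

2.48 km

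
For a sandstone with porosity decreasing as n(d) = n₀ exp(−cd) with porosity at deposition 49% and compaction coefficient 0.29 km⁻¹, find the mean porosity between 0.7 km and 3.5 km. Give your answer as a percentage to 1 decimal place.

⟨n⟩ = (1/(d₂−d₁)) ∫ n₀ e^(−cd) dd = n₀·(e^(−c·d₁) − e^(−c·d₂)) / (c·(d₂−d₁))
e^(−0.29×0.7) = 0.8163; e^(−0.29×3.5) = 0.3624
⟨n⟩ = 0.49 × (0.8163 − 0.3624) / (0.29 × 2.8) = 0.49 × 0.5590 = 0.2739

27.4%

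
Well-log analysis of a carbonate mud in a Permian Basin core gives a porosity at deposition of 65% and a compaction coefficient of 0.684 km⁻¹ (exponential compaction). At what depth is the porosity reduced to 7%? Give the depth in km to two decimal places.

Invert Athy's law: Z = ln(n₀/n) / c
Z = ln(0.65/0.07) / 0.684 = ln(9.286) / 0.684 = 2.2285 / 0.684 = 3.258 km

3.26 km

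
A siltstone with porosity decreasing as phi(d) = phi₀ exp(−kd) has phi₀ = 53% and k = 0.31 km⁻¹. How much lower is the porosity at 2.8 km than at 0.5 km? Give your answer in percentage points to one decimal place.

23.1 percentage points

phi(0.5) = 0.53·e^(−0.31×0.5) = 0.4539
phi(2.8) = 0.53·e^(−0.31×2.8) = 0.2225
Δphi = 0.4539 − 0.2225 = 0.2314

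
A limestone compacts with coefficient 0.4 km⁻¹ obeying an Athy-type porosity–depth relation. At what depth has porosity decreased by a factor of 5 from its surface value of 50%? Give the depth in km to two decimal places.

4.02 km

n/n₀ = 1/5 ⇒ exp(−β·Z) = 1/5 ⇒ Z = ln(5) / β
Z = 1.6094 / 0.4 = 4.024 km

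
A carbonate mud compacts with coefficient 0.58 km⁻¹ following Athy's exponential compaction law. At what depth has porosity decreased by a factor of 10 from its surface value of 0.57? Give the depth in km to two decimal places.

3.97 km

phi/phi₀ = 1/10 ⇒ exp(−c·z) = 1/10 ⇒ z = ln(10) / c
z = 2.3026 / 0.58 = 3.970 km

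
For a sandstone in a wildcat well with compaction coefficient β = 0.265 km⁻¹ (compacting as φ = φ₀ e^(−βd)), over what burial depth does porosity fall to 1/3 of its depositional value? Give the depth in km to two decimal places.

φ/φ₀ = 1/3 ⇒ exp(−β·d) = 1/3 ⇒ d = ln(3) / β
d = 1.0986 / 0.265 = 4.146 km

4.15 km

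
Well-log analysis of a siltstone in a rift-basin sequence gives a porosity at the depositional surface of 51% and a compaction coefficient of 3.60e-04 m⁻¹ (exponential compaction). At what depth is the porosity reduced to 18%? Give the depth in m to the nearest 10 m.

2890 m

Working in km (1 km = 1000 m; c in km⁻¹ = c in m⁻¹ × 1000):
Invert Athy's law: Z = ln(phi₀/phi) / c
Z = ln(0.51/0.18) / 0.36 = ln(2.833) / 0.36 = 1.0415 / 0.36 = 2.893 km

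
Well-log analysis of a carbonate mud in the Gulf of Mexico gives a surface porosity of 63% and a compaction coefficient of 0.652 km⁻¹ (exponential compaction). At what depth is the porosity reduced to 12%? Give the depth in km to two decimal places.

2.54 km

Invert Athy's law: Z = ln(φ₀/φ) / k
Z = ln(0.63/0.12) / 0.652 = ln(5.25) / 0.652 = 1.6582 / 0.652 = 2.543 km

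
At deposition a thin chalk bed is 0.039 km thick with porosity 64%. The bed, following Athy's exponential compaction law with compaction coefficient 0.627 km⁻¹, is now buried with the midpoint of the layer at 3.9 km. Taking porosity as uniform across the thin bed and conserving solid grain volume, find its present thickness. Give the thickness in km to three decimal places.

Porosity at 3.9 km: φ = 0.64·exp(−0.627×3.9) = 0.0555
Solid-volume conservation: h(1−φ) = h₀(1−φ₀) ⇒ h = h₀·(1−φ₀)/(1−φ)
h = 0.039 × (1 − 0.64)/(1 − 0.0555) = 0.039 × 0.3811 = 0.0149 km

0.015 km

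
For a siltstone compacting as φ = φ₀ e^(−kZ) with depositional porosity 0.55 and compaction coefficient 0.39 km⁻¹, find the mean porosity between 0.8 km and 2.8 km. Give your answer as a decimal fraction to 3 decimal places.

⟨φ⟩ = (1/(Z₂−Z₁)) ∫ φ₀ e^(−kZ) dZ = φ₀·(e^(−k·Z₁) − e^(−k·Z₂)) / (k·(Z₂−Z₁))
e^(−0.39×0.8) = 0.7320; e^(−0.39×2.8) = 0.3355
⟨φ⟩ = 0.55 × (0.7320 − 0.3355) / (0.39 × 2) = 0.55 × 0.5083 = 0.2795

0.280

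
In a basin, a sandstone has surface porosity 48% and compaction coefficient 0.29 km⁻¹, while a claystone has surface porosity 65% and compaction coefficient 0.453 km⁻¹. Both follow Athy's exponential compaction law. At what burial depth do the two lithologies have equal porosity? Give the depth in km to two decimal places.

Set phi₀ₐ e^(−βₐd) = phi₀ᵦ e^(−βᵦd) ⇒ ln(phi₀ₐ/phi₀ᵦ) = (βₐ − βᵦ)·d
d = ln(0.48/0.65) / (0.29 − 0.453) = -0.3032 / -0.163 = 1.860 km

1.86 km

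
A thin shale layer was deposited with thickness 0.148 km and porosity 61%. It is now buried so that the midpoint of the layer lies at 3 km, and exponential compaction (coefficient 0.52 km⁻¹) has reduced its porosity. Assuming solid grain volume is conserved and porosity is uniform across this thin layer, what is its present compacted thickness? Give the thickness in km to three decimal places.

0.066 km

Porosity at 3 km: φ = 0.61·exp(−0.52×3) = 0.1282
Solid-volume conservation: h(1−φ) = h₀(1−φ₀) ⇒ h = h₀·(1−φ₀)/(1−φ)
h = 0.148 × (1 − 0.61)/(1 − 0.1282) = 0.148 × 0.4473 = 0.0662 km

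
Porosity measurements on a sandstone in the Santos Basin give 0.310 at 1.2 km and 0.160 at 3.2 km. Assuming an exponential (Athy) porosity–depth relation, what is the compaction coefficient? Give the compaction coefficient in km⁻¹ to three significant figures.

0.331 km⁻¹

Athy: phi(d) = phi₀ e^(−kd) ⇒ phi₁/phi₂ = e^{k(d₂−d₁)} ⇒ k = ln(phi₁/phi₂)/(d₂−d₁)
k = ln(0.31/0.16) / (3.2 − 1.2) = ln(1.938) / 2 = 0.6614 / 2 = 0.3307 km⁻¹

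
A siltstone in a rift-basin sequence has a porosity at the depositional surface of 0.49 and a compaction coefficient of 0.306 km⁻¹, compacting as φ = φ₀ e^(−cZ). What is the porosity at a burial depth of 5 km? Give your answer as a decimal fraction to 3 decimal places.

0.106

φ = φ₀·exp(−c·Z) = 0.49 × exp(−0.306 × 5) = 0.49 × exp(−1.53)
  = 0.49 × 0.2165 = 0.1061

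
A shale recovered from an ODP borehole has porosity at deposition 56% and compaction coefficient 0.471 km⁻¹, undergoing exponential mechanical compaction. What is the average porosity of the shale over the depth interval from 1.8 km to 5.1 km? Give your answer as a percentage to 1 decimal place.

12.2%

⟨n⟩ = (1/(Z₂−Z₁)) ∫ n₀ e^(−kZ) dZ = n₀·(e^(−k·Z₁) − e^(−k·Z₂)) / (k·(Z₂−Z₁))
e^(−0.471×1.8) = 0.4284; e^(−0.471×5.1) = 0.0905
⟨n⟩ = 0.56 × (0.4284 − 0.0905) / (0.471 × 3.3) = 0.56 × 0.2174 = 0.1217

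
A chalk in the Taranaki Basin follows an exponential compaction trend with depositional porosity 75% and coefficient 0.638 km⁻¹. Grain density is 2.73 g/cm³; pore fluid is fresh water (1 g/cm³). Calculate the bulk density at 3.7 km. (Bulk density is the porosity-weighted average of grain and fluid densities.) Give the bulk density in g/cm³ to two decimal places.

Porosity at depth: n = 0.75·exp(−0.638×3.7) = 0.75×0.0944 = 0.0708
Bulk density: ρ_b = (1−n)ρ_g + n·ρ_f = 0.9292×2.73 + 0.0708×1
       = 2.537 + 0.071 = 2.608 g/cm³

2.61 g/cm³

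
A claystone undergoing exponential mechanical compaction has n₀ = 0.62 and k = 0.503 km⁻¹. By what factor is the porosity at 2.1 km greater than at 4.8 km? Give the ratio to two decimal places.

3.89

n(z₁)/n(z₂) = e^(−k·z₁)/e^(−k·z₂) = e^{k(z₂−z₁)}
= exp(0.503 × 2.7) = exp(1.358) = 3.8888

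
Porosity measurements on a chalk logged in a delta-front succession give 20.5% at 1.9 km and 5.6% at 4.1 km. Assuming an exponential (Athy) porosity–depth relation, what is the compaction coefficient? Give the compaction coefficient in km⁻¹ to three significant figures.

Athy: φ(Z) = φ₀ e^(−kZ) ⇒ φ₁/φ₂ = e^{k(Z₂−Z₁)} ⇒ k = ln(φ₁/φ₂)/(Z₂−Z₁)
k = ln(0.205/0.056) / (4.1 − 1.9) = ln(3.661) / 2.2 = 1.2977 / 2.2 = 0.5898 km⁻¹

0.590 km⁻¹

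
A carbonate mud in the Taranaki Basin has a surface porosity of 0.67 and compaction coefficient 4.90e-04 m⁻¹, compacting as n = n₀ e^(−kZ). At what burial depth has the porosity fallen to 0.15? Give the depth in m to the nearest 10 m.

Working in km (1 km = 1000 m; k in km⁻¹ = k in m⁻¹ × 1000):
Invert Athy's law: Z = ln(n₀/n) / k
Z = ln(0.67/0.15) / 0.49 = ln(4.467) / 0.49 = 1.4966 / 0.49 = 3.054 km

3050 m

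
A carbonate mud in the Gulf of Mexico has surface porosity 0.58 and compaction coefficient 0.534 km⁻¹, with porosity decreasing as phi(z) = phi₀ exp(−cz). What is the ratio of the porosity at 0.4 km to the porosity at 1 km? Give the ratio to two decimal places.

phi(z₁)/phi(z₂) = e^(−c·z₁)/e^(−c·z₂) = e^{c(z₂−z₁)}
= exp(0.534 × 0.6) = exp(0.3204) = 1.3777

1.38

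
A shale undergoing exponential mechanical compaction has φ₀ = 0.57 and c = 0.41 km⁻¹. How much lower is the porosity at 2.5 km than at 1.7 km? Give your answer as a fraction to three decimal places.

φ(1.7) = 0.57·e^(−0.41×1.7) = 0.2839
φ(2.5) = 0.57·e^(−0.41×2.5) = 0.2045
Δφ = 0.2839 − 0.2045 = 0.0794

0.079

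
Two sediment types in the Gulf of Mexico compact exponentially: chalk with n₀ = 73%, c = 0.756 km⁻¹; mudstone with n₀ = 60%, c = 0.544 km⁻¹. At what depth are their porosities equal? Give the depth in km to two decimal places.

0.93 km

Set n₀ₐ e^(−cₐz) = n₀ᵦ e^(−cᵦz) ⇒ ln(n₀ₐ/n₀ᵦ) = (cₐ − cᵦ)·z
z = ln(0.73/0.6) / (0.756 − 0.544) = 0.1961 / 0.212 = 0.925 km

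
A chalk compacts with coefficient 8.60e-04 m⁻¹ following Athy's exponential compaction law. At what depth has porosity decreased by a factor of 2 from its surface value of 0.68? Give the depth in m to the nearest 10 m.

810 m

Working in km (1 km = 1000 m; β in km⁻¹ = β in m⁻¹ × 1000):
n/n₀ = 1/2 ⇒ exp(−β·Z) = 1/2 ⇒ Z = ln(2) / β
Z = 0.6931 / 0.86 = 0.806 km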